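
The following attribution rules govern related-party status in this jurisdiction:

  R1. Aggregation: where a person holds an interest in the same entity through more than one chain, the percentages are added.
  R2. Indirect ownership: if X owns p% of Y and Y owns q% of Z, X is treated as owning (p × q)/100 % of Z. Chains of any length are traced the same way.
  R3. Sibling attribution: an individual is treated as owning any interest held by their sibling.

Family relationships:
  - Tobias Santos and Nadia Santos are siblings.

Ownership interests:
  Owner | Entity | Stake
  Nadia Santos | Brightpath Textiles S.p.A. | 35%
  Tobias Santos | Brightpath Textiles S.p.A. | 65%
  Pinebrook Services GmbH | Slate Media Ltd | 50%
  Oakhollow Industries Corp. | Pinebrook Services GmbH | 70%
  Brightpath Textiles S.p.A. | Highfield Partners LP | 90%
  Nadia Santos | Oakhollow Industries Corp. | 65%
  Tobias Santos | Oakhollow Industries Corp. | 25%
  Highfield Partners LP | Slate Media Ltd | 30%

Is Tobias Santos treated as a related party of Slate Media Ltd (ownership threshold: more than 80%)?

By sibling attribution (R3), Tobias Santos is treated as also owning Nadia Santos's interest in Brightpath Textiles S.p.A, giving 65% + 35% = 100%.
By sibling attribution (R3), Tobias Santos is treated as also owning Nadia Santos's interest in Oakhollow Industries Corp, giving 25% + 65% = 90%.
Chain via Brightpath Textiles S.p.A. → Highfield Partners LP (R2): 100% × 90% × 30% = 27% of Slate Media Ltd.
Chain via Oakhollow Industries Corp. → Pinebrook Services GmbH (R2): 90% × 70% × 50% = 31.5% of Slate Media Ltd.
Aggregating (R1): 27% + 31.5% = 58.5%.
58.5% does not exceed the 80% threshold, so Tobias is not a related party to Slate Media Ltd.

No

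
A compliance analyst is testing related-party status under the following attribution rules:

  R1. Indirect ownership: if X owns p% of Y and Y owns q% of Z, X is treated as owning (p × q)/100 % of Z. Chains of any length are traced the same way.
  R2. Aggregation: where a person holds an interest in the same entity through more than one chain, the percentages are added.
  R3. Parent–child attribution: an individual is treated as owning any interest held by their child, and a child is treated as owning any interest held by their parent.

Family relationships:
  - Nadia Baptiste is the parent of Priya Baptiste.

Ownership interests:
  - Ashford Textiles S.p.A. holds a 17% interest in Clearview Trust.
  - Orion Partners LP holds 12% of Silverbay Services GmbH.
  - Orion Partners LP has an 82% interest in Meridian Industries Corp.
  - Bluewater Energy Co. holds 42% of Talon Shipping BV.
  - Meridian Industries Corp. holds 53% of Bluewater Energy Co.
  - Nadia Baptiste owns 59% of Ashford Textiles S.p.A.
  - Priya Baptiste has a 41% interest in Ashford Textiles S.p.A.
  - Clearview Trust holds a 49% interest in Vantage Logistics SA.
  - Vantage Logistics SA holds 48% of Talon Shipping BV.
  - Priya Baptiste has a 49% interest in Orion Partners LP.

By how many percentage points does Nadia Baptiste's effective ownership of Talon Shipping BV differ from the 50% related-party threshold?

37.057532

By parent–child attribution (R3), Nadia Baptiste is treated as also owning Priya Baptiste's interest in Ashford Textiles S.p.A, giving 59% + 41% = 100%.
By parent–child attribution (R3), Nadia Baptiste is treated as owning Priya Baptiste's 49% interest in Orion Partners LP.
Chain via Ashford Textiles S.p.A. → Clearview Trust → Vantage Logistics SA (R1): 100% × 17% × 49% × 48% = 3.9984% of Talon Shipping BV.
Chain via Orion Partners LP → Meridian Industries Corp. → Bluewater Energy Co. (R1): 49% × 82% × 53% × 42% = 8.944068% of Talon Shipping BV.
Aggregating (R2): 3.9984% + 8.944068% = 12.942468%.
12.942468% falls short of the 50% threshold by 37.057532 percentage points.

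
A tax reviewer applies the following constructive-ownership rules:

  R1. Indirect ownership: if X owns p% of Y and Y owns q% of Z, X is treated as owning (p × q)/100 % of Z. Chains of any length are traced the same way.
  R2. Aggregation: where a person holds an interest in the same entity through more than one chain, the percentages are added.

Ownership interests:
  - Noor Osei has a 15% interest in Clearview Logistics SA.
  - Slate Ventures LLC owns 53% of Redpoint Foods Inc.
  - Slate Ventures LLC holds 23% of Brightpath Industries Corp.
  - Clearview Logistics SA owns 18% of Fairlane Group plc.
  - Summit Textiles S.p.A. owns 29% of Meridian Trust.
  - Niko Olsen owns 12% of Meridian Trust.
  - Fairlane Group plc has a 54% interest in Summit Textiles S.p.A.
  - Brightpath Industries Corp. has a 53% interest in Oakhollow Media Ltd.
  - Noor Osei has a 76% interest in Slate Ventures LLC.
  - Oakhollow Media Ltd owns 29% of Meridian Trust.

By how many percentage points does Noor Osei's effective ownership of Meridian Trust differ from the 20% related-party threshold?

16.890504

Chain via Clearview Logistics SA → Fairlane Group plc → Summit Textiles S.p.A. (R1): 15% × 18% × 54% × 29% = 0.42282% of Meridian Trust.
Chain via Slate Ventures LLC → Brightpath Industries Corp. → Oakhollow Media Ltd (R1): 76% × 23% × 53% × 29% = 2.686676% of Meridian Trust.
Aggregating (R2): 0.42282% + 2.686676% = 3.109496%.
3.109496% falls short of the 20% threshold by 16.890504 percentage points.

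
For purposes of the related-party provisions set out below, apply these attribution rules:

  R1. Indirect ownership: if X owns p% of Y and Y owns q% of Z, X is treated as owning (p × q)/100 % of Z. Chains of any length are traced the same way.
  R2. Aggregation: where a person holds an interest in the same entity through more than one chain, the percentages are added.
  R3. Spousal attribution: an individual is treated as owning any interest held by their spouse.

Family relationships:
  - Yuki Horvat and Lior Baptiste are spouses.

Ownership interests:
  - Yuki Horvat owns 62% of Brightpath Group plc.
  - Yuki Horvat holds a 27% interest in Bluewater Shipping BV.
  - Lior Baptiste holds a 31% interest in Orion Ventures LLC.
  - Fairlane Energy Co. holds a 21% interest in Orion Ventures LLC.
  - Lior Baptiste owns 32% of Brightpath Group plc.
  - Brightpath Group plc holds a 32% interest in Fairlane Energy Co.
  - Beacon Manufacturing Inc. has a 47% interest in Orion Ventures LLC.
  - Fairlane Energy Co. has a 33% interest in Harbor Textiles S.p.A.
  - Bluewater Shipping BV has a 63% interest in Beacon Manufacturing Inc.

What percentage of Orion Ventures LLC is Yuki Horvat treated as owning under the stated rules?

By spousal attribution (R3), Yuki Horvat is treated as also owning Lior Baptiste's interest in Brightpath Group plc, giving 62% + 32% = 94%.
By spousal attribution (R3), Yuki Horvat is treated as owning Lior Baptiste's 31% interest in Orion Ventures LLC.
Chain via Brightpath Group plc → Fairlane Energy Co. (R1): 94% × 32% × 21% = 6.3168% of Orion Ventures LLC.
Chain via Bluewater Shipping BV → Beacon Manufacturing Inc. (R1): 27% × 63% × 47% = 7.9947% of Orion Ventures LLC.
Direct interest in Orion Ventures LLC: 31%.
Aggregating (R2): 6.3168% + 7.9947% + 31% = 45.3115%.

45.3115%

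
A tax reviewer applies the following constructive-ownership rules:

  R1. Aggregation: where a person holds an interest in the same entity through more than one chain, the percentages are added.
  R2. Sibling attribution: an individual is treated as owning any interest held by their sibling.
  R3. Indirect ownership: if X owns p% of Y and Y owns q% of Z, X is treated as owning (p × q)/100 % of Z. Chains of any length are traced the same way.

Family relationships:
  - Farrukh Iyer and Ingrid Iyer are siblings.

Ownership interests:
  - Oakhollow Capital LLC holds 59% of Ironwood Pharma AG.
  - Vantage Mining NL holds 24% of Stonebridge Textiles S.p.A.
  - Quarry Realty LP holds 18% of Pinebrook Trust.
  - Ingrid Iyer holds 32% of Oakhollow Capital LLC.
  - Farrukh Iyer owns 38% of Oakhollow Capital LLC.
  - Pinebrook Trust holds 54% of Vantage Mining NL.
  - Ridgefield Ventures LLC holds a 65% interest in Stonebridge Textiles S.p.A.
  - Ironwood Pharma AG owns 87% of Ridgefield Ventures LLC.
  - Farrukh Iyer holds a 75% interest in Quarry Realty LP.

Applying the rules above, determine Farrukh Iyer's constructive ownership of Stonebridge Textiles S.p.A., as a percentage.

By sibling attribution (R2), Farrukh Iyer is treated as also owning Ingrid Iyer's interest in Oakhollow Capital LLC, giving 38% + 32% = 70%.
Chain via Oakhollow Capital LLC → Ironwood Pharma AG → Ridgefield Ventures LLC (R3): 70% × 59% × 87% × 65% = 23.35515% of Stonebridge Textiles S.p.A.
Chain via Quarry Realty LP → Pinebrook Trust → Vantage Mining NL (R3): 75% × 18% × 54% × 24% = 1.7496% of Stonebridge Textiles S.p.A.
Aggregating (R1): 23.35515% + 1.7496% = 25.10475%.

25.10475%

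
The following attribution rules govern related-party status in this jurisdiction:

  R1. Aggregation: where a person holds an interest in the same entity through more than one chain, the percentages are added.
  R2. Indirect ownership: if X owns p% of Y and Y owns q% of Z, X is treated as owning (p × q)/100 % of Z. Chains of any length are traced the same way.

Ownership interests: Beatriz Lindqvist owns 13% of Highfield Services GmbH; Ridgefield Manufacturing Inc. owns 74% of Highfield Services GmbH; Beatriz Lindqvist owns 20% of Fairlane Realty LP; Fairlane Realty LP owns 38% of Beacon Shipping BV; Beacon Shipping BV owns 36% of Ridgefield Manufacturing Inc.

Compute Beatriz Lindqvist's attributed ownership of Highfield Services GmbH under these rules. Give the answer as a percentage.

Chain via Fairlane Realty LP → Beacon Shipping BV → Ridgefield Manufacturing Inc. (R2): 20% × 38% × 36% × 74% = 2.02464% of Highfield Services GmbH.
Direct interest in Highfield Services GmbH: 13%.
Aggregating (R1): 2.02464% + 13% = 15.02464%.

15.02464%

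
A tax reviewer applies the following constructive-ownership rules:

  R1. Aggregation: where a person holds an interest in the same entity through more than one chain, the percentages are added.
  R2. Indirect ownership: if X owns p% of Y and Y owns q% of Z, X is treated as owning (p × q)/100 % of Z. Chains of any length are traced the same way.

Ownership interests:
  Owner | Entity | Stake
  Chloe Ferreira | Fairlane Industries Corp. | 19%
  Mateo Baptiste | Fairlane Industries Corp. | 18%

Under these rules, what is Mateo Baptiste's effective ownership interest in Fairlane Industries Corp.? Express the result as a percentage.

18%

Direct interest in Fairlane Industries Corp: 18%.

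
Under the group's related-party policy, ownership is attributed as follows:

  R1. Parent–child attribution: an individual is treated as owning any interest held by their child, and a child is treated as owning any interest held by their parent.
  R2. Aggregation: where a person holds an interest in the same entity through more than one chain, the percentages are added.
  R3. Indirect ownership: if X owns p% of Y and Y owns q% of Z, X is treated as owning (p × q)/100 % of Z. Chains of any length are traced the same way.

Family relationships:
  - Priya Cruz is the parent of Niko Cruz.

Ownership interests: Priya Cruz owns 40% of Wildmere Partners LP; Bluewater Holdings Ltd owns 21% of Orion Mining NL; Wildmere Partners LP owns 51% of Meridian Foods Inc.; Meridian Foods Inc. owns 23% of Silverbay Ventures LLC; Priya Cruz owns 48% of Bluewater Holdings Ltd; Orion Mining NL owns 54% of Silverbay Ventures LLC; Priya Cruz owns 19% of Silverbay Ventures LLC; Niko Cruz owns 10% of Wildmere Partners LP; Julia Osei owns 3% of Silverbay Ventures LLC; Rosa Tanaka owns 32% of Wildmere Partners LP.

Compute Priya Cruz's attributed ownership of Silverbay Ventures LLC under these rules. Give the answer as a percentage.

30.3082%

By parent–child attribution (R1), Priya Cruz is treated as also owning Niko Cruz's interest in Wildmere Partners LP, giving 40% + 10% = 50%.
Chain via Bluewater Holdings Ltd → Orion Mining NL (R3): 48% × 21% × 54% = 5.4432% of Silverbay Ventures LLC.
Chain via Wildmere Partners LP → Meridian Foods Inc. (R3): 50% × 51% × 23% = 5.865% of Silverbay Ventures LLC.
Direct interest in Silverbay Ventures LLC: 19%.
Aggregating (R2): 5.4432% + 5.865% + 19% = 30.3082%.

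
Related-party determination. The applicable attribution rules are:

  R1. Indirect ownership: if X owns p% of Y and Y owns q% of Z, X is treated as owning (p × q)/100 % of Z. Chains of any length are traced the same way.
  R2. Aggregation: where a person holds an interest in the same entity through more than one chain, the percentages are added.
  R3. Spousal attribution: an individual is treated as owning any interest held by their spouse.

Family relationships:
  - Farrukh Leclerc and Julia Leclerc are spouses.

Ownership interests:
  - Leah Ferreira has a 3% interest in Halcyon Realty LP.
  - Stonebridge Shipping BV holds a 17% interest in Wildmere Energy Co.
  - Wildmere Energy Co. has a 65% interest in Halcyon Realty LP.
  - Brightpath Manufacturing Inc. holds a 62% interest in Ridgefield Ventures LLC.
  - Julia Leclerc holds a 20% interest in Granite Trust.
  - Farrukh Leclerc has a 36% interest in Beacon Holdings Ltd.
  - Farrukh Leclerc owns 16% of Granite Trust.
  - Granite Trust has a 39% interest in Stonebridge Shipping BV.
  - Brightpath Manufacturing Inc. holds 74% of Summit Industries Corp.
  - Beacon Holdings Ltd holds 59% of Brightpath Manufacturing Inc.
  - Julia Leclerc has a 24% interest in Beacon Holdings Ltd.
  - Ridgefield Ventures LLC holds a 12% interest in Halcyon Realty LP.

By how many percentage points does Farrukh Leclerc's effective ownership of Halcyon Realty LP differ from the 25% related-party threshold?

By spousal attribution (R3), Farrukh Leclerc is treated as also owning Julia Leclerc's interest in Granite Trust, giving 16% + 20% = 36%.
By spousal attribution (R3), Farrukh Leclerc is treated as also owning Julia Leclerc's interest in Beacon Holdings Ltd, giving 36% + 24% = 60%.
Chain via Granite Trust → Stonebridge Shipping BV → Wildmere Energy Co. (R1): 36% × 39% × 17% × 65% = 1.55142% of Halcyon Realty LP.
Chain via Beacon Holdings Ltd → Brightpath Manufacturing Inc. → Ridgefield Ventures LLC (R1): 60% × 59% × 62% × 12% = 2.63376% of Halcyon Realty LP.
Aggregating (R2): 1.55142% + 2.63376% = 4.18518%.
4.18518% falls short of the 25% threshold by 20.81482 percentage points.

20.81482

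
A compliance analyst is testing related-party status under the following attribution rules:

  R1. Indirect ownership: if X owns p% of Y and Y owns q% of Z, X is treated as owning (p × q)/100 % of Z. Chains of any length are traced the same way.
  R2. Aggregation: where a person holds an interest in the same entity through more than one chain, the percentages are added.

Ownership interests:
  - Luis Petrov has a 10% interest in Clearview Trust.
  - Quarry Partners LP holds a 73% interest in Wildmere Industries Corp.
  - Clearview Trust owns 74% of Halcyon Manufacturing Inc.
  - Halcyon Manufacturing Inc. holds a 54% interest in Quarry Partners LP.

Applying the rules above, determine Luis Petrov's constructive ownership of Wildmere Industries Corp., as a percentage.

2.91708%

Chain via Clearview Trust → Halcyon Manufacturing Inc. → Quarry Partners LP (R1): 10% × 74% × 54% × 73% = 2.91708% of Wildmere Industries Corp.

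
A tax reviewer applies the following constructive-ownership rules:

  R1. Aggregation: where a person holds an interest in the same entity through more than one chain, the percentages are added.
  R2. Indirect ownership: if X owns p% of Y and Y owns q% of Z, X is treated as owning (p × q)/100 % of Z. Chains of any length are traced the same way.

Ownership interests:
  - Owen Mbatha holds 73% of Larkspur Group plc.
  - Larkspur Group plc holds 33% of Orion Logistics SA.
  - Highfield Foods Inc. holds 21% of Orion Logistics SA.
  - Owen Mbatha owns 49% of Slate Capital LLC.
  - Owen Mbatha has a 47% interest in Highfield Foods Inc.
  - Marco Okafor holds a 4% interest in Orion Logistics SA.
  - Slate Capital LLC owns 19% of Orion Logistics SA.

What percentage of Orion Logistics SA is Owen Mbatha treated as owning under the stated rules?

43.27%

Chain via Slate Capital LLC (R2): 49% × 19% = 9.31% of Orion Logistics SA.
Chain via Larkspur Group plc (R2): 73% × 33% = 24.09% of Orion Logistics SA.
Chain via Highfield Foods Inc. (R2): 47% × 21% = 9.87% of Orion Logistics SA.
Aggregating (R1): 9.31% + 24.09% + 9.87% = 43.27%.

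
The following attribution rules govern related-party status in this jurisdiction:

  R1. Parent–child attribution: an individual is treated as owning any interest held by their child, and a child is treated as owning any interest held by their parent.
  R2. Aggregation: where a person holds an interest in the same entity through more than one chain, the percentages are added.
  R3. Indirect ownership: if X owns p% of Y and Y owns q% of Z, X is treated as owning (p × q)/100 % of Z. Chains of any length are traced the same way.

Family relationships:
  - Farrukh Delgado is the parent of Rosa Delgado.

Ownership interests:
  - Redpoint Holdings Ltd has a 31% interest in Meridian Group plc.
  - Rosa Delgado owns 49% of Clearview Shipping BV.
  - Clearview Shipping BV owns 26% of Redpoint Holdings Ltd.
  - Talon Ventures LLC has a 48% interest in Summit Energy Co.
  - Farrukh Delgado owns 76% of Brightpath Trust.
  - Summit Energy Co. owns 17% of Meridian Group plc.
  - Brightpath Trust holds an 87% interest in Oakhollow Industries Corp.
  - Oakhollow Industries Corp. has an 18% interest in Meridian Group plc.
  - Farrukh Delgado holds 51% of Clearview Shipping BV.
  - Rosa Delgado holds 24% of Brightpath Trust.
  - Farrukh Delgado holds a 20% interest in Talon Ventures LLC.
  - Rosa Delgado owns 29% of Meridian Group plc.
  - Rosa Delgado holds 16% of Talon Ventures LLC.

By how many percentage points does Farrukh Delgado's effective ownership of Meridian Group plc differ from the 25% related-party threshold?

By parent–child attribution (R1), Farrukh Delgado is treated as also owning Rosa Delgado's interest in Talon Ventures LLC, giving 20% + 16% = 36%.
By parent–child attribution (R1), Farrukh Delgado is treated as also owning Rosa Delgado's interest in Brightpath Trust, giving 76% + 24% = 100%.
By parent–child attribution (R1), Farrukh Delgado is treated as also owning Rosa Delgado's interest in Clearview Shipping BV, giving 51% + 49% = 100%.
By parent–child attribution (R1), Farrukh Delgado is treated as owning Rosa Delgado's 29% interest in Meridian Group plc.
Chain via Talon Ventures LLC → Summit Energy Co. (R3): 36% × 48% × 17% = 2.9376% of Meridian Group plc.
Chain via Brightpath Trust → Oakhollow Industries Corp. (R3): 100% × 87% × 18% = 15.66% of Meridian Group plc.
Chain via Clearview Shipping BV → Redpoint Holdings Ltd (R3): 100% × 26% × 31% = 8.06% of Meridian Group plc.
Direct interest in Meridian Group plc: 29%.
Aggregating (R2): 2.9376% + 15.66% + 8.06% + 29% = 55.6576%.
55.6576% exceeds the 25% threshold by 30.6576 percentage points.

30.6576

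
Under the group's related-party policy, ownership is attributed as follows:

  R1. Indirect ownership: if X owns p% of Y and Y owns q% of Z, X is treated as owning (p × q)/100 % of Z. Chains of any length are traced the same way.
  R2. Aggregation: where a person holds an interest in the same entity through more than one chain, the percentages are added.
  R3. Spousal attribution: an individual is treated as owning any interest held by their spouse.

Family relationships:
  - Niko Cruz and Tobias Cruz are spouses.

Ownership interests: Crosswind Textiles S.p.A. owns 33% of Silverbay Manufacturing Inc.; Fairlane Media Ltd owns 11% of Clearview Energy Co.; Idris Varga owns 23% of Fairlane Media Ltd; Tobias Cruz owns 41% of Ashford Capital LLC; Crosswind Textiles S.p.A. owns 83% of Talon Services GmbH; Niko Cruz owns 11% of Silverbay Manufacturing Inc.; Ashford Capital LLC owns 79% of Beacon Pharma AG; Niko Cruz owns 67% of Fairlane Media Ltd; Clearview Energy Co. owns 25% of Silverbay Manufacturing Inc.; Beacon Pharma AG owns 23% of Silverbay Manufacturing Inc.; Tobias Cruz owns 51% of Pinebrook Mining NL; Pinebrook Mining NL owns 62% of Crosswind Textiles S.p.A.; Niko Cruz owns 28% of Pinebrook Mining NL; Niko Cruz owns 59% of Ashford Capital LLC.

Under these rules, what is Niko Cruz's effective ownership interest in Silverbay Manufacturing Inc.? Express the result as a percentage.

By spousal attribution (R3), Niko Cruz is treated as also owning Tobias Cruz's interest in Ashford Capital LLC, giving 59% + 41% = 100%.
By spousal attribution (R3), Niko Cruz is treated as also owning Tobias Cruz's interest in Pinebrook Mining NL, giving 28% + 51% = 79%.
Chain via Ashford Capital LLC → Beacon Pharma AG (R1): 100% × 79% × 23% = 18.17% of Silverbay Manufacturing Inc.
Chain via Fairlane Media Ltd → Clearview Energy Co. (R1): 67% × 11% × 25% = 1.8425% of Silverbay Manufacturing Inc.
Chain via Pinebrook Mining NL → Crosswind Textiles S.p.A. (R1): 79% × 62% × 33% = 16.1634% of Silverbay Manufacturing Inc.
Direct interest in Silverbay Manufacturing Inc: 11%.
Aggregating (R2): 18.17% + 1.8425% + 16.1634% + 11% = 47.1759%.

47.1759%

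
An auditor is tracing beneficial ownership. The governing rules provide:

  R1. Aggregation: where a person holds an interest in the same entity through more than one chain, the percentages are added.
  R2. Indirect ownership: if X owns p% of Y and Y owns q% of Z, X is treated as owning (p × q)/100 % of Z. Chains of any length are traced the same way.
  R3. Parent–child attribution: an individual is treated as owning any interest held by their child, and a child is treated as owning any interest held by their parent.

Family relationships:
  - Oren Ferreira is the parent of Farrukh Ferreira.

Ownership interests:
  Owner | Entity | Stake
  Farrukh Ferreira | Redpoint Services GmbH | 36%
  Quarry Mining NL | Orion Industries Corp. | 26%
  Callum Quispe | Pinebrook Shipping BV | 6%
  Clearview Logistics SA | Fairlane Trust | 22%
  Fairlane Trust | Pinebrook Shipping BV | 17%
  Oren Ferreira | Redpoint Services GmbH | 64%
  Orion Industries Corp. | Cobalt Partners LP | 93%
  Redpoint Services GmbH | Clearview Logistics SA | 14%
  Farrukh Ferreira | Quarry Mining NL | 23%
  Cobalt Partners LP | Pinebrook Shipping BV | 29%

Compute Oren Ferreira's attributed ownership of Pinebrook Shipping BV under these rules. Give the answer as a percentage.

By parent–child attribution (R3), Oren Ferreira is treated as also owning Farrukh Ferreira's interest in Redpoint Services GmbH, giving 64% + 36% = 100%.
By parent–child attribution (R3), Oren Ferreira is treated as owning Farrukh Ferreira's 23% interest in Quarry Mining NL.
Chain via Redpoint Services GmbH → Clearview Logistics SA → Fairlane Trust (R2): 100% × 14% × 22% × 17% = 0.5236% of Pinebrook Shipping BV.
Chain via Quarry Mining NL → Orion Industries Corp. → Cobalt Partners LP (R2): 23% × 26% × 93% × 29% = 1.612806% of Pinebrook Shipping BV.
Aggregating (R1): 0.5236% + 1.612806% = 2.136406%.

2.136406%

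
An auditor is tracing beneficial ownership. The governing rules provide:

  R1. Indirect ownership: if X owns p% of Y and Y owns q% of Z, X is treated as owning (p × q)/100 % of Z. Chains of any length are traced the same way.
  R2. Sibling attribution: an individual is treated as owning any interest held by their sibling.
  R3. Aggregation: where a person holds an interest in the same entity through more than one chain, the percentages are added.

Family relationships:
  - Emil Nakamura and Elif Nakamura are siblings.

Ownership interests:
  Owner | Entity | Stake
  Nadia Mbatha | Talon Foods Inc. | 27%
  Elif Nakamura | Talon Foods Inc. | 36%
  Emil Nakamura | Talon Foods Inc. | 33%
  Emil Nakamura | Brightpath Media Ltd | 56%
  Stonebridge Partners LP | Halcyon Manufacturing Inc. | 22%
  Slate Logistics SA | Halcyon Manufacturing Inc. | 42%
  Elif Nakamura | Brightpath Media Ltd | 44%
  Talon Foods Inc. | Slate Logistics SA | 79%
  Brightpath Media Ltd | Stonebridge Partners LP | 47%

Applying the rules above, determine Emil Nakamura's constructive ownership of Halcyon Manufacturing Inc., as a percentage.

33.2342%

By sibling attribution (R2), Emil Nakamura is treated as also owning Elif Nakamura's interest in Talon Foods Inc, giving 33% + 36% = 69%.
By sibling attribution (R2), Emil Nakamura is treated as also owning Elif Nakamura's interest in Brightpath Media Ltd, giving 56% + 44% = 100%.
Chain via Talon Foods Inc. → Slate Logistics SA (R1): 69% × 79% × 42% = 22.8942% of Halcyon Manufacturing Inc.
Chain via Brightpath Media Ltd → Stonebridge Partners LP (R1): 100% × 47% × 22% = 10.34% of Halcyon Manufacturing Inc.
Aggregating (R3): 22.8942% + 10.34% = 33.2342%.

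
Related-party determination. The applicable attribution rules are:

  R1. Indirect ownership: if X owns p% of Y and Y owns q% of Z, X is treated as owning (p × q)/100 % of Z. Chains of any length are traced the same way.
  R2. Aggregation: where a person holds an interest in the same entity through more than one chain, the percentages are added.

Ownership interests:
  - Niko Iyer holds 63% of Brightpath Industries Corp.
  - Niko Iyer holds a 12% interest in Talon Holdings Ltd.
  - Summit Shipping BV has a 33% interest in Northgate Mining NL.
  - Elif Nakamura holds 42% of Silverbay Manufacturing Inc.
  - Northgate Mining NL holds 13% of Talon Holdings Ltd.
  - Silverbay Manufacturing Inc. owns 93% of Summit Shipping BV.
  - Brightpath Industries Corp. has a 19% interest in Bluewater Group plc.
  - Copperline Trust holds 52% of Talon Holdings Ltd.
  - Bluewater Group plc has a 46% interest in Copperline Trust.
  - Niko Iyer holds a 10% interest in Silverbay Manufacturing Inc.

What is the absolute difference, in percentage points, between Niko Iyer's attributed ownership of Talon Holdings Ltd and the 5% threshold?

Chain via Silverbay Manufacturing Inc. → Summit Shipping BV → Northgate Mining NL (R1): 10% × 93% × 33% × 13% = 0.39897% of Talon Holdings Ltd.
Chain via Brightpath Industries Corp. → Bluewater Group plc → Copperline Trust (R1): 63% × 19% × 46% × 52% = 2.863224% of Talon Holdings Ltd.
Direct interest in Talon Holdings Ltd: 12%.
Aggregating (R2): 0.39897% + 2.863224% + 12% = 15.262194%.
15.262194% exceeds the 5% threshold by 10.262194 percentage points.

10.262194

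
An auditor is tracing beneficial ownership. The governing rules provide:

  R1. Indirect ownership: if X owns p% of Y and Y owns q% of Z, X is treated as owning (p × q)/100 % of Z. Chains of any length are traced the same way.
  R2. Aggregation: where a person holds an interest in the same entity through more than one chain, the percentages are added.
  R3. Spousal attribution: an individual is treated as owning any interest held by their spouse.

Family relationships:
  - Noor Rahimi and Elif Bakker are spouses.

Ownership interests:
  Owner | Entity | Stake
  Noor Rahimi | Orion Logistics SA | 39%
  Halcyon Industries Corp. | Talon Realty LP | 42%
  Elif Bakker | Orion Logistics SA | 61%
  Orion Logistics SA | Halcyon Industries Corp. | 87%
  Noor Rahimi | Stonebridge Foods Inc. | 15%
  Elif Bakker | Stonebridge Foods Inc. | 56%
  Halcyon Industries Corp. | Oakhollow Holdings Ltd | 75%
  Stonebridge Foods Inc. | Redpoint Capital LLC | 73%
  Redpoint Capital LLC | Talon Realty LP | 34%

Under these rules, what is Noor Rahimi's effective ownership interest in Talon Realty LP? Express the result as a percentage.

54.1622%

By spousal attribution (R3), Noor Rahimi is treated as also owning Elif Bakker's interest in Orion Logistics SA, giving 39% + 61% = 100%.
By spousal attribution (R3), Noor Rahimi is treated as also owning Elif Bakker's interest in Stonebridge Foods Inc, giving 15% + 56% = 71%.
Chain via Orion Logistics SA → Halcyon Industries Corp. (R1): 100% × 87% × 42% = 36.54% of Talon Realty LP.
Chain via Stonebridge Foods Inc. → Redpoint Capital LLC (R1): 71% × 73% × 34% = 17.6222% of Talon Realty LP.
Aggregating (R2): 36.54% + 17.6222% = 54.1622%.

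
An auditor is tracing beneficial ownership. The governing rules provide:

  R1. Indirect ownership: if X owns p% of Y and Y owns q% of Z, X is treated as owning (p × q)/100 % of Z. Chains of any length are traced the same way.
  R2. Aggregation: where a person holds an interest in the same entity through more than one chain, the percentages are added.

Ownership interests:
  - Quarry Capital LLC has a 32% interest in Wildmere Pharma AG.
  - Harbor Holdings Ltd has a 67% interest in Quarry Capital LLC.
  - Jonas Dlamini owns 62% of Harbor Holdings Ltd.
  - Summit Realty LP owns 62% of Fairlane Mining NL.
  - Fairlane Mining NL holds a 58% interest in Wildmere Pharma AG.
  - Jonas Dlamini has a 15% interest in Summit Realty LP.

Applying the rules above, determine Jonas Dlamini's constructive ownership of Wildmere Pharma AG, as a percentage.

18.6868%

Chain via Summit Realty LP → Fairlane Mining NL (R1): 15% × 62% × 58% = 5.394% of Wildmere Pharma AG.
Chain via Harbor Holdings Ltd → Quarry Capital LLC (R1): 62% × 67% × 32% = 13.2928% of Wildmere Pharma AG.
Aggregating (R2): 5.394% + 13.2928% = 18.6868%.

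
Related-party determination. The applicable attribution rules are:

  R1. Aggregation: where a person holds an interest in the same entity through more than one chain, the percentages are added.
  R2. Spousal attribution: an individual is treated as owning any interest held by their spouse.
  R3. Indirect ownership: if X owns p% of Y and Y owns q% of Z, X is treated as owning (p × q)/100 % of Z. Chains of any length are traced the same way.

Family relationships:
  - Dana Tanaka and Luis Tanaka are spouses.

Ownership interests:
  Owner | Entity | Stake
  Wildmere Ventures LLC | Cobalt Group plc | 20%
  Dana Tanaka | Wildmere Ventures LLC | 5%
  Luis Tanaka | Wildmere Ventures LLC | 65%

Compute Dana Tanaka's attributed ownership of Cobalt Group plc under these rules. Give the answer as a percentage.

14%

By spousal attribution (R2), Dana Tanaka is treated as also owning Luis Tanaka's interest in Wildmere Ventures LLC, giving 5% + 65% = 70%.
Chain via Wildmere Ventures LLC (R3): 70% × 20% = 14% of Cobalt Group plc.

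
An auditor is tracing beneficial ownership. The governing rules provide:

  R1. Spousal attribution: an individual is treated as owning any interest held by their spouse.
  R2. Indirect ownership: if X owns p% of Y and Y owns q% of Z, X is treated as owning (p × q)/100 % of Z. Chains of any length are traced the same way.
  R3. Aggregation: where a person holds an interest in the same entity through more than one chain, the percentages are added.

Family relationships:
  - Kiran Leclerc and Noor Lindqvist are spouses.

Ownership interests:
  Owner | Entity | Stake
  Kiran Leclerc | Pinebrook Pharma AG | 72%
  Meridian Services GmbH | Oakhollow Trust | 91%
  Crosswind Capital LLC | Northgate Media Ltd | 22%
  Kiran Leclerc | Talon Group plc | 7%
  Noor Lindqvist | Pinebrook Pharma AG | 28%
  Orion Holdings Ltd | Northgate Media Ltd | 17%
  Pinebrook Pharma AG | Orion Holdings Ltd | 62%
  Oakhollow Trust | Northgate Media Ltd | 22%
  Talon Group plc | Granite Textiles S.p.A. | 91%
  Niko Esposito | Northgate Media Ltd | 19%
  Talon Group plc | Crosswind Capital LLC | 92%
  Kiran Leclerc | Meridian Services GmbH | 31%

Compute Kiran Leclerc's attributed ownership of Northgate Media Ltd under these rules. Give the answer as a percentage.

By spousal attribution (R1), Kiran Leclerc is treated as also owning Noor Lindqvist's interest in Pinebrook Pharma AG, giving 72% + 28% = 100%.
Chain via Meridian Services GmbH → Oakhollow Trust (R2): 31% × 91% × 22% = 6.2062% of Northgate Media Ltd.
Chain via Talon Group plc → Crosswind Capital LLC (R2): 7% × 92% × 22% = 1.4168% of Northgate Media Ltd.
Chain via Pinebrook Pharma AG → Orion Holdings Ltd (R2): 100% × 62% × 17% = 10.54% of Northgate Media Ltd.
Aggregating (R3): 6.2062% + 1.4168% + 10.54% = 18.163%.

18.163%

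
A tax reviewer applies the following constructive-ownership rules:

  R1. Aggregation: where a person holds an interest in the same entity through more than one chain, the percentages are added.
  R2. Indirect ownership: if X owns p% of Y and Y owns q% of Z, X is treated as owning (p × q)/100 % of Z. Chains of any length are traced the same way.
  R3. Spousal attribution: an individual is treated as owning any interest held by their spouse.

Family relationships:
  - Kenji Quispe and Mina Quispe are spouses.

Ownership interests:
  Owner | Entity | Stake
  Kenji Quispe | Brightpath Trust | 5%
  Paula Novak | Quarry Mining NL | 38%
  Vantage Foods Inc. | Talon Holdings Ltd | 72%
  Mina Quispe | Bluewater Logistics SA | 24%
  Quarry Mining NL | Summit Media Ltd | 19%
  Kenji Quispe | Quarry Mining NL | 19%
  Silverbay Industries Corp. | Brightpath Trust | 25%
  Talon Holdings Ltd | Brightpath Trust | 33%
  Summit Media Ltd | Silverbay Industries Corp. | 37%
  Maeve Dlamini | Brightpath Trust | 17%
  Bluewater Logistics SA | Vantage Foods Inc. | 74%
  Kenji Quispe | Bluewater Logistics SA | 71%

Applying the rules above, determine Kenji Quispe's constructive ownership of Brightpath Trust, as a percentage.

22.037205%

By spousal attribution (R3), Kenji Quispe is treated as also owning Mina Quispe's interest in Bluewater Logistics SA, giving 71% + 24% = 95%.
Chain via Bluewater Logistics SA → Vantage Foods Inc. → Talon Holdings Ltd (R2): 95% × 74% × 72% × 33% = 16.70328% of Brightpath Trust.
Chain via Quarry Mining NL → Summit Media Ltd → Silverbay Industries Corp. (R2): 19% × 19% × 37% × 25% = 0.333925% of Brightpath Trust.
Direct interest in Brightpath Trust: 5%.
Aggregating (R1): 16.70328% + 0.333925% + 5% = 22.037205%.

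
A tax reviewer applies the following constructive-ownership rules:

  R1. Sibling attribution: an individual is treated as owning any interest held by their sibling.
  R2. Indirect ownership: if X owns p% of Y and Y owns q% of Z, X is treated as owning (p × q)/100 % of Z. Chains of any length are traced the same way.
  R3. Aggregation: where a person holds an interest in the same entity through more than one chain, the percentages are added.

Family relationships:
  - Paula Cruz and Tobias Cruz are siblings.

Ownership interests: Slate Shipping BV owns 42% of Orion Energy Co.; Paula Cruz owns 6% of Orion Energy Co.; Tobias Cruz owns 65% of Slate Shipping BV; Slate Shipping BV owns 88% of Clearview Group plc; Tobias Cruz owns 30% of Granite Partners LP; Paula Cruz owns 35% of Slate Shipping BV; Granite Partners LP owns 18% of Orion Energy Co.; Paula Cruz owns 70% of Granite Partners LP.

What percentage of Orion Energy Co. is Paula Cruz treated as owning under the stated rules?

66%

By sibling attribution (R1), Paula Cruz is treated as also owning Tobias Cruz's interest in Slate Shipping BV, giving 35% + 65% = 100%.
By sibling attribution (R1), Paula Cruz is treated as also owning Tobias Cruz's interest in Granite Partners LP, giving 70% + 30% = 100%.
Chain via Slate Shipping BV (R2): 100% × 42% = 42% of Orion Energy Co.
Chain via Granite Partners LP (R2): 100% × 18% = 18% of Orion Energy Co.
Direct interest in Orion Energy Co: 6%.
Aggregating (R3): 42% + 18% + 6% = 66%.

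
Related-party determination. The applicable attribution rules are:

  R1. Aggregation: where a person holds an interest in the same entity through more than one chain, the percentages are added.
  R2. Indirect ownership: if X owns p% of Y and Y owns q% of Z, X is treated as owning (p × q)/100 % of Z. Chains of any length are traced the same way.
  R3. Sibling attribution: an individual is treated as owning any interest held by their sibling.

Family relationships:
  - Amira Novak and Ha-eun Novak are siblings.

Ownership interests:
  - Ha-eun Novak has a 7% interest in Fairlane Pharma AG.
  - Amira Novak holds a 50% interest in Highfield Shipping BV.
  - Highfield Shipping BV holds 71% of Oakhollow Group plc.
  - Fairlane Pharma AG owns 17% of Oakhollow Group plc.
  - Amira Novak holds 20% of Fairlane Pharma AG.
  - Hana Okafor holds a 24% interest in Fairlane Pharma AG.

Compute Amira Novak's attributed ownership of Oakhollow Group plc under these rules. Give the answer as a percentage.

40.09%

By sibling attribution (R3), Amira Novak is treated as also owning Ha-eun Novak's interest in Fairlane Pharma AG, giving 20% + 7% = 27%.
Chain via Highfield Shipping BV (R2): 50% × 71% = 35.5% of Oakhollow Group plc.
Chain via Fairlane Pharma AG (R2): 27% × 17% = 4.59% of Oakhollow Group plc.
Aggregating (R1): 35.5% + 4.59% = 40.09%.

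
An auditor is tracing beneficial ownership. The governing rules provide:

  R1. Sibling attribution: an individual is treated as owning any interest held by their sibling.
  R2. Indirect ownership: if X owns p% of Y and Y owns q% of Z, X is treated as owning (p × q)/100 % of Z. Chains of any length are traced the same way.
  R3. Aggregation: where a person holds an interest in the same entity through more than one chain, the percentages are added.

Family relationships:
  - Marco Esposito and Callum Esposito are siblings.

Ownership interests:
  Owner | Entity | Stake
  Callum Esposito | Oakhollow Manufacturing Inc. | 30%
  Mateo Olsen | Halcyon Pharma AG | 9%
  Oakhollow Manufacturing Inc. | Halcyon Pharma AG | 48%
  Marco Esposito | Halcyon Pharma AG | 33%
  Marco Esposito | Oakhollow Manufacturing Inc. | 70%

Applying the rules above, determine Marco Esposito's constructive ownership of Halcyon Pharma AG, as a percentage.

By sibling attribution (R1), Marco Esposito is treated as also owning Callum Esposito's interest in Oakhollow Manufacturing Inc, giving 70% + 30% = 100%.
Chain via Oakhollow Manufacturing Inc. (R2): 100% × 48% = 48% of Halcyon Pharma AG.
Direct interest in Halcyon Pharma AG: 33%.
Aggregating (R3): 48% + 33% = 81%.

81%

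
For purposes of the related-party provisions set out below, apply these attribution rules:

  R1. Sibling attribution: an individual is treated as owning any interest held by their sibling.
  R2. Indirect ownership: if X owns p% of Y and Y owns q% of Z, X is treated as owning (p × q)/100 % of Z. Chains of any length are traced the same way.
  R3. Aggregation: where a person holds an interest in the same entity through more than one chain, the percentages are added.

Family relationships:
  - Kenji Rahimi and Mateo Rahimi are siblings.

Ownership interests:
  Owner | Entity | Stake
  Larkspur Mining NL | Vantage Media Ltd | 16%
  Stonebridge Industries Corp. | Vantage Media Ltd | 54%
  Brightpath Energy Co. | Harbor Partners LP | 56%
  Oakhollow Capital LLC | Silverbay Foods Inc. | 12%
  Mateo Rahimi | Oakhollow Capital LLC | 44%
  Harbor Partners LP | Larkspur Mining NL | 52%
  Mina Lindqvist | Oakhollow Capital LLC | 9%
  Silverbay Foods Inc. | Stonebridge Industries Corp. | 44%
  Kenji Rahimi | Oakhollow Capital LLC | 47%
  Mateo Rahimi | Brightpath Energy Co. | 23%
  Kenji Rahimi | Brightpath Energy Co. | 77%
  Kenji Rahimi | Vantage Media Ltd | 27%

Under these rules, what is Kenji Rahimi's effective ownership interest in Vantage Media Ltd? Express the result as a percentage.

By sibling attribution (R1), Kenji Rahimi is treated as also owning Mateo Rahimi's interest in Oakhollow Capital LLC, giving 47% + 44% = 91%.
By sibling attribution (R1), Kenji Rahimi is treated as also owning Mateo Rahimi's interest in Brightpath Energy Co, giving 77% + 23% = 100%.
Chain via Oakhollow Capital LLC → Silverbay Foods Inc. → Stonebridge Industries Corp. (R2): 91% × 12% × 44% × 54% = 2.594592% of Vantage Media Ltd.
Chain via Brightpath Energy Co. → Harbor Partners LP → Larkspur Mining NL (R2): 100% × 56% × 52% × 16% = 4.6592% of Vantage Media Ltd.
Direct interest in Vantage Media Ltd: 27%.
Aggregating (R3): 2.594592% + 4.6592% + 27% = 34.253792%.

34.253792%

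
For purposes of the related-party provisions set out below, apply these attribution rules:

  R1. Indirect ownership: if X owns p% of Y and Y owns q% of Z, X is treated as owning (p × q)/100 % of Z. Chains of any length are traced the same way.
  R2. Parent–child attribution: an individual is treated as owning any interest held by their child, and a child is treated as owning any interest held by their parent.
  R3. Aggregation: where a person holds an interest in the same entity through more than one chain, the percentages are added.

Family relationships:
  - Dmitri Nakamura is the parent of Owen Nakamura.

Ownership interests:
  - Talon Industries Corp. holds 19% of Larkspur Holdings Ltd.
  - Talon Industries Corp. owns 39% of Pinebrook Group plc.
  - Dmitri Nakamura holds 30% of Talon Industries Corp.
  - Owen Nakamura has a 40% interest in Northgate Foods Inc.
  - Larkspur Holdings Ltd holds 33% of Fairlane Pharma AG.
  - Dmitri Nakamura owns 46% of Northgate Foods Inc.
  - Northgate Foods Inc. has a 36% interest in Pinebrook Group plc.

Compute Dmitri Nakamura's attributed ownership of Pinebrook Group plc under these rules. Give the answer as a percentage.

By parent–child attribution (R2), Dmitri Nakamura is treated as also owning Owen Nakamura's interest in Northgate Foods Inc, giving 46% + 40% = 86%.
Chain via Talon Industries Corp. (R1): 30% × 39% = 11.7% of Pinebrook Group plc.
Chain via Northgate Foods Inc. (R1): 86% × 36% = 30.96% of Pinebrook Group plc.
Aggregating (R3): 11.7% + 30.96% = 42.66%.

42.66%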